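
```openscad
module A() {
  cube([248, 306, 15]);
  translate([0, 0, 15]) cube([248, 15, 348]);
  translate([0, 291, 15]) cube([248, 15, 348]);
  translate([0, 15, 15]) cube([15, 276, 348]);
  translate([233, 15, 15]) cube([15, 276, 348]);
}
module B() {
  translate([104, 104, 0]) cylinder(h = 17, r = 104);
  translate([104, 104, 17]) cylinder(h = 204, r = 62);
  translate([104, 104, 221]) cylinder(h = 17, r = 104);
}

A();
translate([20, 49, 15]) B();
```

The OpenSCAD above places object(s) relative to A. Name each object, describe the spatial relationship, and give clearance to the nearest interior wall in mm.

Clearances: x = 5, y = 34; minimum 5 mm.

A is an open box. B is a spool. The spool sits inside the open box, centred. The clearance to the nearest interior wall is 5 mm.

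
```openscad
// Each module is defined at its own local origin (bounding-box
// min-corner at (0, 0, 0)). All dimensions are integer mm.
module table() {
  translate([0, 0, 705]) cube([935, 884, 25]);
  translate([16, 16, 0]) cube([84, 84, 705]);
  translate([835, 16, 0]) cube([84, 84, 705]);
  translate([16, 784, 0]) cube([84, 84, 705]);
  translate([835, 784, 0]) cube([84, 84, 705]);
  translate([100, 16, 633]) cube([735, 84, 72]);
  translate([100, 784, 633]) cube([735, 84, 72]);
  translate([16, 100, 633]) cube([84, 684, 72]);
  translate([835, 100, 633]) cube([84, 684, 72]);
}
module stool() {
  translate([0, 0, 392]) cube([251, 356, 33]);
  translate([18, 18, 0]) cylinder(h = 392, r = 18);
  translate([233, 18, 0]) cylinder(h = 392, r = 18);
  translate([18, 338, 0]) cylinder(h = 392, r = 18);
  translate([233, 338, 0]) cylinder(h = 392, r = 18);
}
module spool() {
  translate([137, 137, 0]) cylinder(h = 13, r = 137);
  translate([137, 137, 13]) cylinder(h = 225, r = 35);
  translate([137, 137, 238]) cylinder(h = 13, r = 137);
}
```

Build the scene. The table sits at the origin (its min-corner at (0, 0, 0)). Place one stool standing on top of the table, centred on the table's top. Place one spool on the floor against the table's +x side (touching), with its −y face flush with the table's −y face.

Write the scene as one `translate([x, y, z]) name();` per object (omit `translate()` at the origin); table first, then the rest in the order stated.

table();
translate([342, 264, 730]) stool();
translate([935, 0, 0]) spool();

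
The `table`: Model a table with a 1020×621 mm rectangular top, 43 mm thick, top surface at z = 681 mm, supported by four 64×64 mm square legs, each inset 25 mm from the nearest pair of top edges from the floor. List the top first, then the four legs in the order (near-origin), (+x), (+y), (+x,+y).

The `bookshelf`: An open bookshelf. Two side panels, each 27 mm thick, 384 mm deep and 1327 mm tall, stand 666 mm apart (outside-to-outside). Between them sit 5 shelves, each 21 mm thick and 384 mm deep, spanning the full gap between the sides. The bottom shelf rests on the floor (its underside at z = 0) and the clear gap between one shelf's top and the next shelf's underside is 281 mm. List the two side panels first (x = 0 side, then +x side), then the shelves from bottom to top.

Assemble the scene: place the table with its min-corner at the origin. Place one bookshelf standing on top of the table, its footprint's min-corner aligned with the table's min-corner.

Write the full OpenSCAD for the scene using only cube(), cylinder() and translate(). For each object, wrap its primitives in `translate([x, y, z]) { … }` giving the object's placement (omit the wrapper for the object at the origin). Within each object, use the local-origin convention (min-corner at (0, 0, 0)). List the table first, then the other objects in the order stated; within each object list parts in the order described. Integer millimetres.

translate([0, 0, 638]) cube([1020, 621, 43]);
translate([25, 25, 0]) cube([64, 64, 638]);
translate([931, 25, 0]) cube([64, 64, 638]);
translate([25, 532, 0]) cube([64, 64, 638]);
translate([931, 532, 0]) cube([64, 64, 638]);
translate([0, 0, 681]) {
  cube([27, 384, 1327]);
  translate([639, 0, 0]) cube([27, 384, 1327]);
  translate([27, 0, 0]) cube([612, 384, 21]);
  translate([27, 0, 302]) cube([612, 384, 21]);
  translate([27, 0, 604]) cube([612, 384, 21]);
  translate([27, 0, 906]) cube([612, 384, 21]);
  translate([27, 0, 1208]) cube([612, 384, 21]);
}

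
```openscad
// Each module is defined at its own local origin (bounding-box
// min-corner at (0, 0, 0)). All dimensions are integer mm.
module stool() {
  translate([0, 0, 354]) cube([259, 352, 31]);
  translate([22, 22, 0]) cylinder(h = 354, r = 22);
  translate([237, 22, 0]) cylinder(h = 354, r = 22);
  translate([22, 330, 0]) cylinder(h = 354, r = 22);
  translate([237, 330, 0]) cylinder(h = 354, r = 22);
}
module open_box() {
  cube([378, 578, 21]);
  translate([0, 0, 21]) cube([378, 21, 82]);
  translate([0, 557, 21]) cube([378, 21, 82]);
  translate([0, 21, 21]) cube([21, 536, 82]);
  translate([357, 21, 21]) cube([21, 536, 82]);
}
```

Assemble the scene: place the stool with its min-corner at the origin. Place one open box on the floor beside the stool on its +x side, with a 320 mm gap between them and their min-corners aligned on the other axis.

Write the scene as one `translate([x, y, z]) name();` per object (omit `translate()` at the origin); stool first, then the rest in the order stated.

stool();
translate([579, 0, 0]) open_box();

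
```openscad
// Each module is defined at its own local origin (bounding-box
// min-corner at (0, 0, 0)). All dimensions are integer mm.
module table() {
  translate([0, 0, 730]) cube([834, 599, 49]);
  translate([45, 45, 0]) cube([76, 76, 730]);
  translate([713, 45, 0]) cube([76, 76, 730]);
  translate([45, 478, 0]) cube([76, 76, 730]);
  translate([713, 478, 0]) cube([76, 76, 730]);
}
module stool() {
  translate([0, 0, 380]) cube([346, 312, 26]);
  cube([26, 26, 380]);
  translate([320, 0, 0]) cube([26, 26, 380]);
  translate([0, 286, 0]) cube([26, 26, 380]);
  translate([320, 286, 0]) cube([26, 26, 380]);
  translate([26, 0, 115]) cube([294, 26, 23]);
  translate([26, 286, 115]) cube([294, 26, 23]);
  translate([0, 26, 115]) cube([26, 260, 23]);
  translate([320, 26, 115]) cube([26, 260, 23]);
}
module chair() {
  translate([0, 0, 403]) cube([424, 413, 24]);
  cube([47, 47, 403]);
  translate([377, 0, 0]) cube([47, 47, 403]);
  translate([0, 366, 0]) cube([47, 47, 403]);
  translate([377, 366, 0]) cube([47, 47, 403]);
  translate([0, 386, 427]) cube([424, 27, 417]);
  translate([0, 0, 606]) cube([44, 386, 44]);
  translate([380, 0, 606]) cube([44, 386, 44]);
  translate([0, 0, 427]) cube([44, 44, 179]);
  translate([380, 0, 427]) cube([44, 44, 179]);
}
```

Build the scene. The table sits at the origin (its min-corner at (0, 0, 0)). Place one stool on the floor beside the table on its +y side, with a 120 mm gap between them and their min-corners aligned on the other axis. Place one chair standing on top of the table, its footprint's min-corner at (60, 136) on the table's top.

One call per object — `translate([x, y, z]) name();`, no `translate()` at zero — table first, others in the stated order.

table();
translate([0, 719, 0]) stool();
translate([60, 136, 779]) chair();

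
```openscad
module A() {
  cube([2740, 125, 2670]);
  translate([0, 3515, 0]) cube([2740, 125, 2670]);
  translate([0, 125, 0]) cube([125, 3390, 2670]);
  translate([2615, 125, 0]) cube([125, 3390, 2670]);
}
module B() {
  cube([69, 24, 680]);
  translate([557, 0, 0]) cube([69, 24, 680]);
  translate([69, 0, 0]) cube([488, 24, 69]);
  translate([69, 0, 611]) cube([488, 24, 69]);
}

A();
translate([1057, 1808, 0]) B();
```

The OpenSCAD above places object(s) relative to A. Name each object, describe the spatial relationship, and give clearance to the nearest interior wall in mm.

A is a house frame. B is a picture frame. The picture frame sits inside the house frame, centred. The clearance to the nearest interior wall is 932 mm.

Clearances: x = 932, y = 1683; minimum 932 mm.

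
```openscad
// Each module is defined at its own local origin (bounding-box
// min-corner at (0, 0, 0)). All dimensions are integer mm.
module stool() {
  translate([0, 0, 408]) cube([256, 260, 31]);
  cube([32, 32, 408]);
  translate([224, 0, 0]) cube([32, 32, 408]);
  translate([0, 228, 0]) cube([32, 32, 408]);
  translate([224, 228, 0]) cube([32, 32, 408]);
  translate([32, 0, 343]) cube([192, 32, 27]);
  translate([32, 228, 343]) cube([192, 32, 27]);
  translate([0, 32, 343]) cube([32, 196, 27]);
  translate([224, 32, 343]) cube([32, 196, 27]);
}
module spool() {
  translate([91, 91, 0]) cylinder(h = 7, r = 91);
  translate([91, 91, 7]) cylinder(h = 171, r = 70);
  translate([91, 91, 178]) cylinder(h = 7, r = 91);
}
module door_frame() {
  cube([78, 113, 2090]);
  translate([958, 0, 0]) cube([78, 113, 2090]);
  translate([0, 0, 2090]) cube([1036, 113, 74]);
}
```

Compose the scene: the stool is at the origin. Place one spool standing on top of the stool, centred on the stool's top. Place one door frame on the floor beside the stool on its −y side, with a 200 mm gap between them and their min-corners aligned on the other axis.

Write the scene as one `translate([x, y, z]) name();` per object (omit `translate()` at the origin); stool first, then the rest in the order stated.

stool();
translate([37, 39, 439]) spool();
translate([0, -313, 0]) door_frame();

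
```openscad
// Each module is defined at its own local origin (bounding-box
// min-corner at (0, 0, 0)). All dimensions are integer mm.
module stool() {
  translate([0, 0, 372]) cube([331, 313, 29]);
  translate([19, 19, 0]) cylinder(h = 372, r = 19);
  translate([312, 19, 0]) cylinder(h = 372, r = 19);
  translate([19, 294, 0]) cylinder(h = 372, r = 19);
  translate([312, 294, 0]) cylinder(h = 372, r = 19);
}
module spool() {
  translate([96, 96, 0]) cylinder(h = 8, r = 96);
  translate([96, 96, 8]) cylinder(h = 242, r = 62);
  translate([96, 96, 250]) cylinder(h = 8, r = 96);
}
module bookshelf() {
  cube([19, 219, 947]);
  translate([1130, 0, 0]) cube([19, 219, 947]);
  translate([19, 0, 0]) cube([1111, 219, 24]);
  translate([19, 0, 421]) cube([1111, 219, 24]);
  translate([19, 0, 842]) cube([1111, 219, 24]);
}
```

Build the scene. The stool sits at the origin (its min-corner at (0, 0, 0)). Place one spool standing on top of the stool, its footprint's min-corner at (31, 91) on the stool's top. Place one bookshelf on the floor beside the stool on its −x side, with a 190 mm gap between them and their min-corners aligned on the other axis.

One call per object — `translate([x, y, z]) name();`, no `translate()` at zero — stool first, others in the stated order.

stool();
translate([31, 91, 401]) spool();
translate([-1339, 0, 0]) bookshelf();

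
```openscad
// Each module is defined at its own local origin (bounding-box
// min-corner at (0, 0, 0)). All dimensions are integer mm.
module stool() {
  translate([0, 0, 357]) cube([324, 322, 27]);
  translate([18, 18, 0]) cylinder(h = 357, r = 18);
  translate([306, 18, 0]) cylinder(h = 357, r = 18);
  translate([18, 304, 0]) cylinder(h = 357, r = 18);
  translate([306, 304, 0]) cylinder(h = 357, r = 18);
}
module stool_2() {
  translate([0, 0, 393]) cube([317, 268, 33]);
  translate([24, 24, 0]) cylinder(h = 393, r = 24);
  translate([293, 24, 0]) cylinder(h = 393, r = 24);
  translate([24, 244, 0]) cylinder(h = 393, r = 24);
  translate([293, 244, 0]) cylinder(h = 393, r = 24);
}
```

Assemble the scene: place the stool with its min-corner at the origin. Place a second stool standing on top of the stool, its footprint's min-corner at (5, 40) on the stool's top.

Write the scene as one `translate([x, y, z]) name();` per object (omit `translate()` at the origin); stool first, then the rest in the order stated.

stool();
translate([5, 40, 384]) stool_2();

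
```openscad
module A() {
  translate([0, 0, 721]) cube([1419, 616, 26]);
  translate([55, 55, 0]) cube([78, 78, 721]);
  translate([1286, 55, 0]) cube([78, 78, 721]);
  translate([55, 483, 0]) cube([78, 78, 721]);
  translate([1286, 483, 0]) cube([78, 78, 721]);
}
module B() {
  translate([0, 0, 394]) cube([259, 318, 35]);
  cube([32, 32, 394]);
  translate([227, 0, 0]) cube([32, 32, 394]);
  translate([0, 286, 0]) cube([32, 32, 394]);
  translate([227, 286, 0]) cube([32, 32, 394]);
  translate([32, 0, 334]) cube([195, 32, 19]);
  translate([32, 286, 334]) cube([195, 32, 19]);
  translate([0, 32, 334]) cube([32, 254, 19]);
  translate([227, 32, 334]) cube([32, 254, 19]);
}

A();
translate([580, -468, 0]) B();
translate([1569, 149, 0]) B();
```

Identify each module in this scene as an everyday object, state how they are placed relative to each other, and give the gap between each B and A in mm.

A is a table. B is a stool. Two stools sit around the table at the −y, +x sides. The gap between each stool and the table is 150 mm.

Each stool's nearest face is 150 mm from the table's bounding box.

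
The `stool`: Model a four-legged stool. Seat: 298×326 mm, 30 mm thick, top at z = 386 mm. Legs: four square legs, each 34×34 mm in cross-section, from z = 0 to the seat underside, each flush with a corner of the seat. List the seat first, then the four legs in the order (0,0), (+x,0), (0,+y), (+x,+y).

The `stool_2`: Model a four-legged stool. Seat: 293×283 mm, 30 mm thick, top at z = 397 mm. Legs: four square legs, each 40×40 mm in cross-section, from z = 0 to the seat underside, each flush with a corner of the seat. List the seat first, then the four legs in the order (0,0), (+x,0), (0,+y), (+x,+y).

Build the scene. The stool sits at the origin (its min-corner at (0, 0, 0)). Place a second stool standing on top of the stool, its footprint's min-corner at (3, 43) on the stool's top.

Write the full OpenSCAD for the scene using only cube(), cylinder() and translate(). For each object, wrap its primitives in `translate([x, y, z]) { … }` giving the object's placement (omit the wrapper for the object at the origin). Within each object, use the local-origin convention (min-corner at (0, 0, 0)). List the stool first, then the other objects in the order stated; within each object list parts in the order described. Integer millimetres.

translate([0, 0, 356]) cube([298, 326, 30]);
cube([34, 34, 356]);
translate([264, 0, 0]) cube([34, 34, 356]);
translate([0, 292, 0]) cube([34, 34, 356]);
translate([264, 292, 0]) cube([34, 34, 356]);
translate([3, 43, 386]) {
  translate([0, 0, 367]) cube([293, 283, 30]);
  cube([40, 40, 367]);
  translate([253, 0, 0]) cube([40, 40, 367]);
  translate([0, 243, 0]) cube([40, 40, 367]);
  translate([253, 243, 0]) cube([40, 40, 367]);
}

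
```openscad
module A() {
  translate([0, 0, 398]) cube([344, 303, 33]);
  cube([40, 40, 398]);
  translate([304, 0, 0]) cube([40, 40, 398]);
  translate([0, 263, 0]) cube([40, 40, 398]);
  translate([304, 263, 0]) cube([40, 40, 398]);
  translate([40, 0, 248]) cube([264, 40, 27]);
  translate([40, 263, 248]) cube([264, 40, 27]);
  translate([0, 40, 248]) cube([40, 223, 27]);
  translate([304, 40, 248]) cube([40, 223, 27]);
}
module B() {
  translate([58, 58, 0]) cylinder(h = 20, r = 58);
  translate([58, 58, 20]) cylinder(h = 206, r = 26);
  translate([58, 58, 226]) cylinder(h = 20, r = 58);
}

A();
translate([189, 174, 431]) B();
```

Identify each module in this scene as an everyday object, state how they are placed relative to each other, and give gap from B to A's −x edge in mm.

The spool's min-x is at 189; the stool's min-x is 0; gap = 189 mm.

A is a stool. B is a spool. The spool is on top of the stool. The gap from the spool to the stool's −x edge is 189 mm.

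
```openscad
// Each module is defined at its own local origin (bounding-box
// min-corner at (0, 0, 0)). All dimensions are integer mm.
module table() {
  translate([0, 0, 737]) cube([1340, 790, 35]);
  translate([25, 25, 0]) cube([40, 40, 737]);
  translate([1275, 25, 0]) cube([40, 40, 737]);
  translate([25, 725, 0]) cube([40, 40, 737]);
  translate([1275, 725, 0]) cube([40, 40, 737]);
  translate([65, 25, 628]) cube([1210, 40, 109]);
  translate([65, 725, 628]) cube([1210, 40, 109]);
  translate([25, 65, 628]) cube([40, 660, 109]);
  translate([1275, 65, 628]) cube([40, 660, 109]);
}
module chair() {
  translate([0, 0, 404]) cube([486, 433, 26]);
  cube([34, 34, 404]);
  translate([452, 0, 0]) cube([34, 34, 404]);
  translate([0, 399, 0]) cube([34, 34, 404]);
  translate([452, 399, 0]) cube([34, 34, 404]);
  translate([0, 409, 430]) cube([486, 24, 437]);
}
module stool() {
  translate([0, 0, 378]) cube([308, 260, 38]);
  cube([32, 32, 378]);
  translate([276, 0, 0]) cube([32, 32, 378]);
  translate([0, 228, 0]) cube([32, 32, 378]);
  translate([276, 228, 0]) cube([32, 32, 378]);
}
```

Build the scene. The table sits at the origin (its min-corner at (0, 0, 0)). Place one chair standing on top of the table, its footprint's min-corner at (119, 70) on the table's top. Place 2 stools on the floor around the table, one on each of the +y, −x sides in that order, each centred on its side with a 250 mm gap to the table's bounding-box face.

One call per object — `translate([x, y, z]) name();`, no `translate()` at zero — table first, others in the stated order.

table();
translate([119, 70, 772]) chair();
translate([516, 1040, 0]) stool();
translate([-558, 265, 0]) stool();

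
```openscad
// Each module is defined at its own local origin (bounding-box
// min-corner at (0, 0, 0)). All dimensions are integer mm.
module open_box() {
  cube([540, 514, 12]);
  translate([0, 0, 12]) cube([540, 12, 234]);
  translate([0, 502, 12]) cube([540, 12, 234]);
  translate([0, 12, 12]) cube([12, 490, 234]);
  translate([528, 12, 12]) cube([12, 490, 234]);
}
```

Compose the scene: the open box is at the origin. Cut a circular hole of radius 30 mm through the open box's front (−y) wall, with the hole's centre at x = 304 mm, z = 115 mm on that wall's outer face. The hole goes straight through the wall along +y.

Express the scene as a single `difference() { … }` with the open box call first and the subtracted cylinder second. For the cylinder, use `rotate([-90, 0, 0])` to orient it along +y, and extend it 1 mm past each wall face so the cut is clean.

difference() {
  open_box();
  translate([304, -1, 115]) rotate([-90, 0, 0]) cylinder(h = 14, r = 30);
}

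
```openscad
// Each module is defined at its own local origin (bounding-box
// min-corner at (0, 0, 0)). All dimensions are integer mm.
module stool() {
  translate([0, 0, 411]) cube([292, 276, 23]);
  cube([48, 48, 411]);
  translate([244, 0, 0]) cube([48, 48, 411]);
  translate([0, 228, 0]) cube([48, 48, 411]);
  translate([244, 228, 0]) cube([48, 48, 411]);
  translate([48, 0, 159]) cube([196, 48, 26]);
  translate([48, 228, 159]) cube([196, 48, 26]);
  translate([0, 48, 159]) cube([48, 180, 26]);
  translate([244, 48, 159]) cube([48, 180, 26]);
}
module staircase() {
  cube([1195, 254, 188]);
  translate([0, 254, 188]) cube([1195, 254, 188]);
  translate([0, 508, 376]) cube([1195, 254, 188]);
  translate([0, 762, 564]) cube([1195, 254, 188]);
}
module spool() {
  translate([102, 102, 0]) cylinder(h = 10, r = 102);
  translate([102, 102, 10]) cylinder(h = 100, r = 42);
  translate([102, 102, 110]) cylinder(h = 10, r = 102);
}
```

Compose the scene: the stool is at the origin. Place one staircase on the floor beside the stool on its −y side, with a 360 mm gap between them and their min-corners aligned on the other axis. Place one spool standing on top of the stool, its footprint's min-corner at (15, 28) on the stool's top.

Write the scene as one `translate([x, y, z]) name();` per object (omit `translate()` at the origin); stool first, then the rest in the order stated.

stool();
translate([0, -1376, 0]) staircase();
translate([15, 28, 434]) spool();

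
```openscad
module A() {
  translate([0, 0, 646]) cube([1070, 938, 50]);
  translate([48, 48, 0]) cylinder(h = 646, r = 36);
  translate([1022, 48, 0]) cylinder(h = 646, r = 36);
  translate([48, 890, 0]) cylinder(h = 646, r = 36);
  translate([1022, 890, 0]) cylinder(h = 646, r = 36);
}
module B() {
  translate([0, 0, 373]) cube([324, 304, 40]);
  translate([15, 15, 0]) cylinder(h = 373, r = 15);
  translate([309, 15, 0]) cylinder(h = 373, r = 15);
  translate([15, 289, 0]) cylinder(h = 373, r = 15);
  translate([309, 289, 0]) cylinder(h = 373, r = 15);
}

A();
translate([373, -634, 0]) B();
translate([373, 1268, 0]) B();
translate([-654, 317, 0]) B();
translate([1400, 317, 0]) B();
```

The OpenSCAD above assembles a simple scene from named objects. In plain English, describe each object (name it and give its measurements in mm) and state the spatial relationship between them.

A is a table: top 1070 mm (x) × 938 mm (y), 50 mm thick, upper face at z = 696 mm, on four round legs of 72 mm diameter, each leg's bounding box inset 12 mm from the nearest pair of top edges, running from z = 0 to the bottom of the top.

B is a four-legged stool. The seat is a 324×304×40 mm slab whose top surface is at z = 413 mm; four round legs, each 30 mm in diameter, run from the floor (z = 0) to the underside of the seat, each leg's axis is inset half a diameter from the nearest pair of seat edges (so the leg's bounding box is flush with the corner).

Four stools sit around the table at the −y, +y, −x, +x sides.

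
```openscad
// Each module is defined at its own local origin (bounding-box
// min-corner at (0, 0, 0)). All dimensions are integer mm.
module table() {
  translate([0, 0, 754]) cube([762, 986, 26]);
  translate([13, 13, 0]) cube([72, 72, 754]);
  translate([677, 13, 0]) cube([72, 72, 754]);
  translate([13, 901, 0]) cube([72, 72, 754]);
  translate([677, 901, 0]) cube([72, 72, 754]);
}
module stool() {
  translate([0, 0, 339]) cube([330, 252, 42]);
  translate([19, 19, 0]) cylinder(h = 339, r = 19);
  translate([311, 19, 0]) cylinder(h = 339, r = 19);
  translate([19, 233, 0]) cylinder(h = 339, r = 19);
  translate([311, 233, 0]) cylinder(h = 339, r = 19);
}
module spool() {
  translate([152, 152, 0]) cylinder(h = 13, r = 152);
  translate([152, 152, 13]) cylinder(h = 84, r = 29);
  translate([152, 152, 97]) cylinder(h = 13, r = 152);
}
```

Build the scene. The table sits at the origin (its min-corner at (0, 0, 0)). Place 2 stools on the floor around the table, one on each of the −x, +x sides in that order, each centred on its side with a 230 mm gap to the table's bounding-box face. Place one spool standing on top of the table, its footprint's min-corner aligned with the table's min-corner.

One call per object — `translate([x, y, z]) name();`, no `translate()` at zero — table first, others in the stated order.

table();
translate([-560, 367, 0]) stool();
translate([992, 367, 0]) stool();
translate([0, 0, 780]) spool();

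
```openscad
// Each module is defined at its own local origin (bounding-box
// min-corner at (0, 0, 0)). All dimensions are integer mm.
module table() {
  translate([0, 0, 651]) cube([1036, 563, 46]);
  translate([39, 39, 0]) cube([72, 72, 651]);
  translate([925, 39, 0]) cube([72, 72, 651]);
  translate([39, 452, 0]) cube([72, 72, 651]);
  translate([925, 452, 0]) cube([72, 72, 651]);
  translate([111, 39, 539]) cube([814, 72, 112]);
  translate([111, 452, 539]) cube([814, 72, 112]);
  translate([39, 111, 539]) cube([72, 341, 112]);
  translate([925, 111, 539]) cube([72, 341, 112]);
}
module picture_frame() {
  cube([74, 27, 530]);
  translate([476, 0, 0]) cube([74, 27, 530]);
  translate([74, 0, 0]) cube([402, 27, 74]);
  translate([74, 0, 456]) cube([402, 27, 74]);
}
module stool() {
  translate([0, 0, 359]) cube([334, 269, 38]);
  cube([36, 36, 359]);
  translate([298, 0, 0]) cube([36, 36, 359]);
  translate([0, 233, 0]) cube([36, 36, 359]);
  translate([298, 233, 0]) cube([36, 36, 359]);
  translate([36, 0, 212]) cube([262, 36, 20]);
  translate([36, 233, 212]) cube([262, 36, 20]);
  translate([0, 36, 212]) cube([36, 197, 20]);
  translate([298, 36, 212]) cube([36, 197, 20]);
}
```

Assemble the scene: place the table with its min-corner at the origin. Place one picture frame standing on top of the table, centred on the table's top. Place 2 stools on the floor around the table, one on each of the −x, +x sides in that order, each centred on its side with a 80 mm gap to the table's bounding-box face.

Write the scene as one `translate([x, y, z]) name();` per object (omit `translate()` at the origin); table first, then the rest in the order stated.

table();
translate([243, 268, 697]) picture_frame();
translate([-414, 147, 0]) stool();
translate([1116, 147, 0]) stool();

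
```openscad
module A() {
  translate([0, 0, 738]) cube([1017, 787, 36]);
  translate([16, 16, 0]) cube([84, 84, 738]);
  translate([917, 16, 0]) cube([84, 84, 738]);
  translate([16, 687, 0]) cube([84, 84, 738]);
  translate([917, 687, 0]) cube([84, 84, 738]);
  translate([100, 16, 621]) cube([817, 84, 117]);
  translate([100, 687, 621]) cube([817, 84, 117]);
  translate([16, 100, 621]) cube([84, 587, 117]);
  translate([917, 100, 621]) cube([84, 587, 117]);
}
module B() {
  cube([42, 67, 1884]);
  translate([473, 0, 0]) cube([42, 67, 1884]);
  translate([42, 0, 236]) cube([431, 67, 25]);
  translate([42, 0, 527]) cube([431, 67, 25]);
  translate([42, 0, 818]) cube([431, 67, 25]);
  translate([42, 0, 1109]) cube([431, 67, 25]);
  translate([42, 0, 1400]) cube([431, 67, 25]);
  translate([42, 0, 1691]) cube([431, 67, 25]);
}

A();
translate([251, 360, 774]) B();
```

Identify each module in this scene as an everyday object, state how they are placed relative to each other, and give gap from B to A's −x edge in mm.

A is a table. B is a ladder. The ladder is on top of the table, centred. The gap from the ladder to the table's −x edge is 251 mm.

The ladder's min-x is at 251; the table's min-x is 0; gap = 251 mm.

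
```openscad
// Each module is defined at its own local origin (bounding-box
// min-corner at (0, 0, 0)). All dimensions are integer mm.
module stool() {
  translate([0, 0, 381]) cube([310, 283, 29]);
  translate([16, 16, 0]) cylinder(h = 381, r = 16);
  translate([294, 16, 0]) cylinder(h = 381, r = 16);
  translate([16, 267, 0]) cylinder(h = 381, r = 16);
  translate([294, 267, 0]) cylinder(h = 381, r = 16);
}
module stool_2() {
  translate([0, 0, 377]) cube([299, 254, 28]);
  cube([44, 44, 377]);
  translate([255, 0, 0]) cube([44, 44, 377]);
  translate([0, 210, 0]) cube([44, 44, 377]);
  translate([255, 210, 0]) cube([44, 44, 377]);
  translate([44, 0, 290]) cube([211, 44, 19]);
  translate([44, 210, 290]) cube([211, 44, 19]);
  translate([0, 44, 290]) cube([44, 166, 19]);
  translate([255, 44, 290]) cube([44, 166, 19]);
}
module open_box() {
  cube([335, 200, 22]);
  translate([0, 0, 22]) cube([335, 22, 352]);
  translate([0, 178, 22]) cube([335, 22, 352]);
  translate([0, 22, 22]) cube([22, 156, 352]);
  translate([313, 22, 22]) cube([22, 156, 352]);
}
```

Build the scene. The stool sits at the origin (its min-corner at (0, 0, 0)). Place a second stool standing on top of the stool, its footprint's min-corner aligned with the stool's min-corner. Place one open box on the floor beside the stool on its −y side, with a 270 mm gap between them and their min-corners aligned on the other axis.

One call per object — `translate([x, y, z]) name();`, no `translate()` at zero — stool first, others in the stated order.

stool();
translate([0, 0, 410]) stool_2();
translate([0, -470, 0]) open_box();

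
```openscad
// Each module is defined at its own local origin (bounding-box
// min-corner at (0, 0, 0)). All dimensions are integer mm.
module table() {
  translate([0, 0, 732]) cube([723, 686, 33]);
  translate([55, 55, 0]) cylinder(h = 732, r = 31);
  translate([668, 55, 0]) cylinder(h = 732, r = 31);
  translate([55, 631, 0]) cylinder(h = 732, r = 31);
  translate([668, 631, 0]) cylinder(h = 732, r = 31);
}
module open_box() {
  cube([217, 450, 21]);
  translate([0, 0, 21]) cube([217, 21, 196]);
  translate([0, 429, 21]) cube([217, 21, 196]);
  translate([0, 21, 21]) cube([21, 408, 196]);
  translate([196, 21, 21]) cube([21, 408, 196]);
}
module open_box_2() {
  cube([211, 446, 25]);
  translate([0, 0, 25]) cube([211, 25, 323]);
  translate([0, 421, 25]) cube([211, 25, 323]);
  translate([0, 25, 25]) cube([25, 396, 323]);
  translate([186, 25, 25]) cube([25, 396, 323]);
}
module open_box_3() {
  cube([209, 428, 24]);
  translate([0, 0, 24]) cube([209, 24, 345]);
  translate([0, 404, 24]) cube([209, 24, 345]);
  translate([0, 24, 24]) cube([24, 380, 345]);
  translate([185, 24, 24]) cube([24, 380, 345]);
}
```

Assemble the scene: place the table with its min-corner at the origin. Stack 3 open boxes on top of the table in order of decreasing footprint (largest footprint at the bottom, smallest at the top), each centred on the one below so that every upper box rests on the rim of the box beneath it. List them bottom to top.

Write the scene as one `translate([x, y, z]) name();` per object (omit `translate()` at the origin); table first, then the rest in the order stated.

table();
translate([253, 118, 765]) open_box();
translate([256, 120, 982]) open_box_2();
translate([257, 129, 1330]) open_box_3();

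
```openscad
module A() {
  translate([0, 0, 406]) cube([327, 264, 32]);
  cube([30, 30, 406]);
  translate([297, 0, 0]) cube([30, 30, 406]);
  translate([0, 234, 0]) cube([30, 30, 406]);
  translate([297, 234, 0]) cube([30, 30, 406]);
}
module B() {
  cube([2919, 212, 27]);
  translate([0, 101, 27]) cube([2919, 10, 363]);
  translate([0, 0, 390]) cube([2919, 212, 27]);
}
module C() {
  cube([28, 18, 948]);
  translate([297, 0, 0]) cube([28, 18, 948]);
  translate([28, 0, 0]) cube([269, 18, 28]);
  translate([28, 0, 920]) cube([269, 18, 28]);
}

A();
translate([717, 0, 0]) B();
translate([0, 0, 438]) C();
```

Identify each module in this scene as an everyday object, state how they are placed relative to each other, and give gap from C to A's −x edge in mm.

The picture frame's min-x is at 0; the stool's min-x is 0; gap = 0 mm.

A is a stool. B is an I-beam. C is a picture frame. The I-beam is on the floor beside the stool on its +x side. The picture frame is on top of the stool. The gap from the picture frame to the stool's −x edge is 0 mm.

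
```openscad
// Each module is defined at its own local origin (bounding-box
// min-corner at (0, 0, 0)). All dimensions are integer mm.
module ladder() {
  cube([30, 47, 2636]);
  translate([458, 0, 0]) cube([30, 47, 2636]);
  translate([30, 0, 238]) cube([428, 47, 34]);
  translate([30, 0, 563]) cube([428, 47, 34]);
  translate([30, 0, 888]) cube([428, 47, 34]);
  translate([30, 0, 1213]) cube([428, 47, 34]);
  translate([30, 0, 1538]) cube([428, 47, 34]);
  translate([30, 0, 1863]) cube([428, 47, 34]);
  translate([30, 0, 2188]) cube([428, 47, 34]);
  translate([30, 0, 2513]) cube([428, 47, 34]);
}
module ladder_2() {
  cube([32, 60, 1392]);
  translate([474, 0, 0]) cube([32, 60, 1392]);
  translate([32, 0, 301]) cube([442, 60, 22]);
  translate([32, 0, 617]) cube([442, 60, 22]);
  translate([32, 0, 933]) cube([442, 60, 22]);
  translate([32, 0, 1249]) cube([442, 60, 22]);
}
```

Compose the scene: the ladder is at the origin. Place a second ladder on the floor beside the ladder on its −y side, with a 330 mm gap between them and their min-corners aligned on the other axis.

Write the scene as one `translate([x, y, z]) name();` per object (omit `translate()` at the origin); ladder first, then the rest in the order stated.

ladder();
translate([0, -390, 0]) ladder_2();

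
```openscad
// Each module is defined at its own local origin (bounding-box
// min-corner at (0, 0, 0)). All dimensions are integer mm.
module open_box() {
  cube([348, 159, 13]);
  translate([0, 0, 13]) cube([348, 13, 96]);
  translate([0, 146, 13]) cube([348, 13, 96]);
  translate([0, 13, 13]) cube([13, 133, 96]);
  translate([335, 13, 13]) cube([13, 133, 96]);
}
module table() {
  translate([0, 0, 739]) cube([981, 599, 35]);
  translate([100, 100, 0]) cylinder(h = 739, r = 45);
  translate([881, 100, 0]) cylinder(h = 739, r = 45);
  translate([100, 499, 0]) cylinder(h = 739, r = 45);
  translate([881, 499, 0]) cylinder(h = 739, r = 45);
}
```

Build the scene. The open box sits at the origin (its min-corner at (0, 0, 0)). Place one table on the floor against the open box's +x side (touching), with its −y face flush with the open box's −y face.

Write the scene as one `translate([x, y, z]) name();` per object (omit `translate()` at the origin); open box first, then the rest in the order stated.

open_box();
translate([348, 0, 0]) table();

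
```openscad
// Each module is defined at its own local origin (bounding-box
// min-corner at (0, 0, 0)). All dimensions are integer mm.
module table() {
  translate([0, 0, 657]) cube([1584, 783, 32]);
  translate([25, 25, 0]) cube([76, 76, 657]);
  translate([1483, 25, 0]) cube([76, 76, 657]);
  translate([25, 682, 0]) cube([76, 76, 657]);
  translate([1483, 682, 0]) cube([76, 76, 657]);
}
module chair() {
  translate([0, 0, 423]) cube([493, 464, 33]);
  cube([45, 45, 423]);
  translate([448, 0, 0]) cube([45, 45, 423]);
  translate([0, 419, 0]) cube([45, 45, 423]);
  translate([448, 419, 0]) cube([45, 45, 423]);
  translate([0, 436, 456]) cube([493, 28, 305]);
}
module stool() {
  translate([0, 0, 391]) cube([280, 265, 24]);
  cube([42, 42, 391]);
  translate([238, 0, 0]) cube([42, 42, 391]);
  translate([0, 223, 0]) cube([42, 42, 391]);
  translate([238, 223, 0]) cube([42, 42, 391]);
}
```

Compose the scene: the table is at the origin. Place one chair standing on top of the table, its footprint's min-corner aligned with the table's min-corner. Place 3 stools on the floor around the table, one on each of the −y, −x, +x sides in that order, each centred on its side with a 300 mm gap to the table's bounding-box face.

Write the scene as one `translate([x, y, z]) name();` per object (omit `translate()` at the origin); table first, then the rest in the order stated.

table();
translate([0, 0, 689]) chair();
translate([652, -565, 0]) stool();
translate([-580, 259, 0]) stool();
translate([1884, 259, 0]) stool();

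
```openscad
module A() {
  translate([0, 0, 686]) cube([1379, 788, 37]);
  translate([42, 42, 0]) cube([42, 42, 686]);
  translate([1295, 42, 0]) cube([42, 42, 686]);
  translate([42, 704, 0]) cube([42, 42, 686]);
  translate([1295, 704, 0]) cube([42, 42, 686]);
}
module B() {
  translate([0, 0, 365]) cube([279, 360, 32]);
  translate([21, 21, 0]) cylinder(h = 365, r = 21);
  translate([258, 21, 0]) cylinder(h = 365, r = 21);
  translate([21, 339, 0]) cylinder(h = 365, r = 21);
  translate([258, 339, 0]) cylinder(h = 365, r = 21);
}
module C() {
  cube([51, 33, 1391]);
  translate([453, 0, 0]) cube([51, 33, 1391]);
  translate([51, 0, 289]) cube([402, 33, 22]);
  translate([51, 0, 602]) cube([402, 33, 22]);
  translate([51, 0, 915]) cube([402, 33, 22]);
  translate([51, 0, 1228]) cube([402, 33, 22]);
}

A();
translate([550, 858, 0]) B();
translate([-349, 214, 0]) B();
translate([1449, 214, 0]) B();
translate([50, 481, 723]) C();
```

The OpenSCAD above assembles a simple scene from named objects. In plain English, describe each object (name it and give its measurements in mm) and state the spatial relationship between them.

A is a table: top 1379 mm (x) × 788 mm (y), 37 mm thick, upper face at z = 723 mm, on four 42×42 mm square legs, each inset 42 mm from the nearest pair of top edges, running from z = 0 to the bottom of the top.

B is a simple wooden stool: a rectangular seat 279 mm (x) by 360 mm (y), 32 mm thick, top face at z = 397 mm, on four round legs, each 42 mm in diameter. The legs rest on z = 0, each leg's axis is inset half a diameter from the nearest pair of seat edges (so the leg's bounding box is flush with the corner).

C is a wooden ladder with two side rails of 51×33 mm section and 1391 mm height, set 504 mm apart overall. Between them run 4 rectangular rungs (33 mm deep, 22 mm thick), front faces flush with the rails' −y face. The bottom of the first rung is 289 mm above the floor and each subsequent rung is 313 mm higher than the one below.

Three stools sit around the table at the +y, −x, +x sides. The ladder is on top of the table.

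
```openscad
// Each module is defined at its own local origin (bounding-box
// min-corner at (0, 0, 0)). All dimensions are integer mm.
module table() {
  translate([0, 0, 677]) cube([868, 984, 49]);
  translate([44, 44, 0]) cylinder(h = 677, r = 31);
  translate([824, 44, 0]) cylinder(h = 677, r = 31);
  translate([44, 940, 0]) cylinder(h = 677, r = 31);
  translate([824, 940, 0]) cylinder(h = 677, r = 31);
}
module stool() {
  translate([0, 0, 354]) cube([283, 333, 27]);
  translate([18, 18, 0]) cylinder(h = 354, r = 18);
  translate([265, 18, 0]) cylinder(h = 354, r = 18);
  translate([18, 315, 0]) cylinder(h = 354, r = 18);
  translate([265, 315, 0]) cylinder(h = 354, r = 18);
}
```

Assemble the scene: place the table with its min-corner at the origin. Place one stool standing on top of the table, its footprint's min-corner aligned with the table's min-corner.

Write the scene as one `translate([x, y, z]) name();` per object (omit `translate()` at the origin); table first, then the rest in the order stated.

table();
translate([0, 0, 726]) stool();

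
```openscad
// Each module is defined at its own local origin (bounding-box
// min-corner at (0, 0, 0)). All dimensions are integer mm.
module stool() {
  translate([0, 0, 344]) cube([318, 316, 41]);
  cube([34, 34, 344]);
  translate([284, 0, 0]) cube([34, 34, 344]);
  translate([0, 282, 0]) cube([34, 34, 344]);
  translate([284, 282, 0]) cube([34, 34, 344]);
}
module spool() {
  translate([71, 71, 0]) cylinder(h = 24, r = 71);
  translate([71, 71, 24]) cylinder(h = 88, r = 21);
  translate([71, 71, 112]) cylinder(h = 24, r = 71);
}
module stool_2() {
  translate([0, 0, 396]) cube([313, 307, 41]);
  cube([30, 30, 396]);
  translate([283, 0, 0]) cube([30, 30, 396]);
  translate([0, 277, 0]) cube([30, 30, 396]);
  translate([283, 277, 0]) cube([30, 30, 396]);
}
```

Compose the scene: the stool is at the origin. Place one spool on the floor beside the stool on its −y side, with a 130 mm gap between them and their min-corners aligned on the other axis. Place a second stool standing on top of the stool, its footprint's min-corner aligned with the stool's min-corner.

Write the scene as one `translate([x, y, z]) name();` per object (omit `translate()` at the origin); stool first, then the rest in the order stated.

stool();
translate([0, -272, 0]) spool();
translate([0, 0, 385]) stool_2();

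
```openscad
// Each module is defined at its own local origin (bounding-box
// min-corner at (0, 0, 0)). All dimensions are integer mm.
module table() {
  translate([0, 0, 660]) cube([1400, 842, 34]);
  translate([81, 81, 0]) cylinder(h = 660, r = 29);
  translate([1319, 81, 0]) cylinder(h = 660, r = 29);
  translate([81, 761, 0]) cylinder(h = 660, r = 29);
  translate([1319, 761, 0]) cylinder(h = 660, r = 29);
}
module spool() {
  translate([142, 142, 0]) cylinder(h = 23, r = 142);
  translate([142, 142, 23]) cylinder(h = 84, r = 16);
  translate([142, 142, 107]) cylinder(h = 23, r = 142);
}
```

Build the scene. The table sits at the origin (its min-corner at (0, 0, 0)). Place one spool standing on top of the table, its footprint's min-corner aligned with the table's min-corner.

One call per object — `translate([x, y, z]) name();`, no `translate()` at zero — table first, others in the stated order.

table();
translate([0, 0, 694]) spool();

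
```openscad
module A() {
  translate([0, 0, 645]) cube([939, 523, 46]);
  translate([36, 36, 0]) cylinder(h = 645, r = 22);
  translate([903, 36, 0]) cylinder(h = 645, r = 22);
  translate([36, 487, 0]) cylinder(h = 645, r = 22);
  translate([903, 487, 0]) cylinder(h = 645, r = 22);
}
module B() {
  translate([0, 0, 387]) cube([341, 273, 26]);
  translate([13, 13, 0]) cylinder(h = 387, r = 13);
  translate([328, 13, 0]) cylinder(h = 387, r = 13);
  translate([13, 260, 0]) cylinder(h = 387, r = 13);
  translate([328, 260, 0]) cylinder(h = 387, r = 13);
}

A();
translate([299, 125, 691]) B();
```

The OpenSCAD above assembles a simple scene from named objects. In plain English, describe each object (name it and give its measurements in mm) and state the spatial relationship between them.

A is a table: top 939 mm (x) × 523 mm (y), 46 mm thick, upper face at z = 691 mm, on four round legs of 44 mm diameter, each leg's bounding box inset 14 mm from the nearest pair of top edges, running from z = 0 to the bottom of the top.

B is a four-legged stool. The seat is 341×273 mm, 26 mm thick, top at z = 413 mm. It stands on four round legs, each 26 mm in diameter, from z = 0 to the seat underside, each leg's axis is inset half a diameter from the nearest pair of seat edges (so the leg's bounding box is flush with the corner).

The stool is on top of the table, centred.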